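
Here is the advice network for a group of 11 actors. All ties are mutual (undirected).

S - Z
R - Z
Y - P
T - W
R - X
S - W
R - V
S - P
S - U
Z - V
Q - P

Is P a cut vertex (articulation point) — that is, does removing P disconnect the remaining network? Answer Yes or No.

Removing P leaves {Q} with no path to {R, S, T, U, V, W, X, and Z}, so the network splits into 3 components. P is a cut vertex.

Yes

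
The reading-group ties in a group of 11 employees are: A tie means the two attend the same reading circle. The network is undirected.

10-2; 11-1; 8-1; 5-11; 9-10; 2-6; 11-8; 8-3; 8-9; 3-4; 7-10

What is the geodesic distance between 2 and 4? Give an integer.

One shortest route is 2 – 10 – 9 – 8 – 3 – 4, which uses 5 edges, and at distance 4 from 2 we only reach {1, 3, 11}, which does not include 4. So d(2,4) = 5.

5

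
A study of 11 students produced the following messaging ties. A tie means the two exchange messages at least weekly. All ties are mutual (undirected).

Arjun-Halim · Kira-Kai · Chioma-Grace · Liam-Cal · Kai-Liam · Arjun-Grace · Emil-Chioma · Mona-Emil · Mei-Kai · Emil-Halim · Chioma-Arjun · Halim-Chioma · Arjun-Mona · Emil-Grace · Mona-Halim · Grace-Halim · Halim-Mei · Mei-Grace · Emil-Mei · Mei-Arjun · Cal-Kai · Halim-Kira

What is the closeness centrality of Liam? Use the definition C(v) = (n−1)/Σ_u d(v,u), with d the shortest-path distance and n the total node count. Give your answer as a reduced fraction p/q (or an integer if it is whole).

Distances from Liam: Arjun:3, Cal:1, Chioma:4, Emil:3, Grace:3, Halim:3, Kai:1, Kira:2, Mei:2, Mona:4. Sum = 26.
n = 11, so closeness = 10/26 = 5/13.

5/13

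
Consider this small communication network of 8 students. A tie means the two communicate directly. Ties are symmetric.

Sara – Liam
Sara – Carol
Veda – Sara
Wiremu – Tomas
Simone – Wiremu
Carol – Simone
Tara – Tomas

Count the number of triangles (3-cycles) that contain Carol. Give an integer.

Carol's neighbors are Sara and Simone, but none of them are tied to each other, so no triangle contains Carol.

0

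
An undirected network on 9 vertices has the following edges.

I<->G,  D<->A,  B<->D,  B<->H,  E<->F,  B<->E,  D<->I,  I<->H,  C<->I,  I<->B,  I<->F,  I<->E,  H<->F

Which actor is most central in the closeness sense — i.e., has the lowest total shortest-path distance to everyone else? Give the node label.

I

Farness (sum of distances to all others) for each node — A:20, B:12, C:16, D:13, E:14, F:14, G:16, H:14, I:9.
The smallest farness is 9, for I, so I has the highest closeness.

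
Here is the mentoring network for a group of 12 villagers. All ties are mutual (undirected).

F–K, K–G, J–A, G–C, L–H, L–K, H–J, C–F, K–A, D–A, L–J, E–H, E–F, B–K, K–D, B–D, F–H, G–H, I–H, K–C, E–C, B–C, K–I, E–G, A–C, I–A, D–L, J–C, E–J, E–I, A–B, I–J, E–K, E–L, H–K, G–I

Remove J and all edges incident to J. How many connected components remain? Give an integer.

J's neighbors (A, C, E, H, I, and L) remain reachable from one another through other ties, so the rest of the network stays in one piece.

1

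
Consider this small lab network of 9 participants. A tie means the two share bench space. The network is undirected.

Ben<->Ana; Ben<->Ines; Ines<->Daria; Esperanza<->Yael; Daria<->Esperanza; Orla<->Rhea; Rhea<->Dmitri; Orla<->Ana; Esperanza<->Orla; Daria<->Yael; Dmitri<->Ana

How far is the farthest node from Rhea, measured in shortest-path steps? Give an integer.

Distances from Rhea: Ana:2, Ben:3, Daria:3, Dmitri:1, Esperanza:2, Ines:4, Orla:1, Yael:3.
The largest is 4 (to Ines), so the eccentricity of Rhea is 4.

4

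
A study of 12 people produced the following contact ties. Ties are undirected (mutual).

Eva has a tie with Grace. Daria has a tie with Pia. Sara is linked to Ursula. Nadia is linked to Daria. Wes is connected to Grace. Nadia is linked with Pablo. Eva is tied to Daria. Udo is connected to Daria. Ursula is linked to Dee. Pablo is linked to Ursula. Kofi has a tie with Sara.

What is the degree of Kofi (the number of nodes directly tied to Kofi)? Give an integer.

1

Kofi is directly tied to Sara. That is 1 neighbor, so the degree of Kofi is 1.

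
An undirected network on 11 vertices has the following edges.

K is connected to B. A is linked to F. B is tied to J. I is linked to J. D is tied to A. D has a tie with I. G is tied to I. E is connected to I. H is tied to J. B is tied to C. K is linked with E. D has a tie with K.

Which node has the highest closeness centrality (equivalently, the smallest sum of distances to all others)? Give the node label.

I

Farness (sum of distances to all others) for each node — A:26, B:21, C:30, D:19, E:23, F:35, G:27, H:29, I:18, J:20, K:20.
The smallest farness is 18, for I, so I has the highest closeness.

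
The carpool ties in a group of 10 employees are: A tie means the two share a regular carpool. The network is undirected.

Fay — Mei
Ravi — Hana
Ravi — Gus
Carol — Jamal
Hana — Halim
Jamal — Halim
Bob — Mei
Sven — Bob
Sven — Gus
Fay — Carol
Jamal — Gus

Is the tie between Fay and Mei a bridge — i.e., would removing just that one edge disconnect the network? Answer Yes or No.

No

Even without that edge, Fay still reaches Mei via Fay – Carol – Jamal – Gus – Sven – Bob – Mei, so the network stays connected. Not a bridge.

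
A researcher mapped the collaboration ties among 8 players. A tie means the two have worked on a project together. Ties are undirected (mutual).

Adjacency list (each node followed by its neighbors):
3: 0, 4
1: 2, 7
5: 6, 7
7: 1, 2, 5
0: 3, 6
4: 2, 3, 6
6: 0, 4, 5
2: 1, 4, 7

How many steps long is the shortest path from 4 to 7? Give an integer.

2

One shortest route is 4 – 2 – 7, which uses 2 edges, and 4 and 7 are not directly tied, so nothing shorter exists. So d(4,7) = 2.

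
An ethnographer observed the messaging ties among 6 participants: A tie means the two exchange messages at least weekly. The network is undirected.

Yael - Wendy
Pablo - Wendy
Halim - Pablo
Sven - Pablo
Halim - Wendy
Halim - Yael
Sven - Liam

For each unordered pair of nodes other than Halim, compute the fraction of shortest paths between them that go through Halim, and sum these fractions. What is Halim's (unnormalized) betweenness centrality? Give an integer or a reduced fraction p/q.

Pairs whose geodesics pass through Halim — Liam–Yael: 1/2; Sven–Yael: 1/2; Yael–Pablo: 1/2.
All other pairs contribute 0.
Summing the contributions gives betweenness(Halim) = 3/2.

3/2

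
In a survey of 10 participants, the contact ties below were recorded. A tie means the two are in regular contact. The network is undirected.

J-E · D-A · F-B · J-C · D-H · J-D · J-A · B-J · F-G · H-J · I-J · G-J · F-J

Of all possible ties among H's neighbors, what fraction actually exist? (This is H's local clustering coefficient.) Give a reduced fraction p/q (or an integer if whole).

1

H's neighbors: D and J (k = 2).
Possible neighbor pairs: C(2,2) = 1. Edges among them: D–J → e = 1.
Clustering(H) = 1/1.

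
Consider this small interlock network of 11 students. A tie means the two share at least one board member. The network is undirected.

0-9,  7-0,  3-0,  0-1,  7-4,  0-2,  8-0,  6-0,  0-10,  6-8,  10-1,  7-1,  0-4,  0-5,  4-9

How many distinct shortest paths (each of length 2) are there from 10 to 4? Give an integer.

The shortest distance is 2, and the only length-2 path is 10–0–4. So there is exactly 1 shortest path.

1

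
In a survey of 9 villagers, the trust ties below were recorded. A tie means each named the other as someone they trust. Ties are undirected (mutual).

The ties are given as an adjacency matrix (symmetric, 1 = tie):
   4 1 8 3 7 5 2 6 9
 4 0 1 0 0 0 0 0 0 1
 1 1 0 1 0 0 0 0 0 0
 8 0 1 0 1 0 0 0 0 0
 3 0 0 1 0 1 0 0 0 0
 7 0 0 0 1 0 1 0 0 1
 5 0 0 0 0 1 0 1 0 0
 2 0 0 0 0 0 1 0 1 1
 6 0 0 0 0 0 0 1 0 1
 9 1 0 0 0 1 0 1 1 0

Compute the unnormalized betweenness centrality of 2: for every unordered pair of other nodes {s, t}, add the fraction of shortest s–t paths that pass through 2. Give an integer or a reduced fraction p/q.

7/3

Pairs whose geodesics pass through 2 — 4–5: 1/2; 1–5: 1/3; 5–6: 1; 5–9: 1/2.
All other pairs contribute 0.
Summing the contributions gives betweenness(2) = 7/3.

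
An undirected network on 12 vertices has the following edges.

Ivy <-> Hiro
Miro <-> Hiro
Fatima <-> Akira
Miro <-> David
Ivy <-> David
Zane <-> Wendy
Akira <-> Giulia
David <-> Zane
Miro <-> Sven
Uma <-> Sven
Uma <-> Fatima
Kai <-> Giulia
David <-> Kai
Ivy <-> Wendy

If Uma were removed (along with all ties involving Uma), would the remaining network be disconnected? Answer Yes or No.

No

Even without Uma, every remaining node can still reach every other (the residual graph is connected), so Uma is not a cut vertex.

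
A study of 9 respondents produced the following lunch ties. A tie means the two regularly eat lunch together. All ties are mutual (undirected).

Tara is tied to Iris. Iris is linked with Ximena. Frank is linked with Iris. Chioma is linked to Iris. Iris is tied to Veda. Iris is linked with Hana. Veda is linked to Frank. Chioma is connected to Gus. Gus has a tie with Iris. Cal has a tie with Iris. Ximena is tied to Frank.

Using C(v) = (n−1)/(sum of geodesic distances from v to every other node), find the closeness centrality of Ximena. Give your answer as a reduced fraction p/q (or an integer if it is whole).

4/7

Distances from Ximena: Cal:2, Chioma:2, Frank:1, Gus:2, Hana:2, Iris:1, Tara:2, Veda:2. Sum = 14.
n = 9, so closeness = 8/14 = 4/7.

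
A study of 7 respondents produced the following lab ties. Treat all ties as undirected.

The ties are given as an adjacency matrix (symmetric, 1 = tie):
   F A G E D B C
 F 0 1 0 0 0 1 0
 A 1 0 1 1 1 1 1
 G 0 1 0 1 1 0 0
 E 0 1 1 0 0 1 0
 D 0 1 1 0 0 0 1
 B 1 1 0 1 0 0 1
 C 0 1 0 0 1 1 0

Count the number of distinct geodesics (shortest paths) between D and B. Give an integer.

2

The shortest distance is 2. The length-2 paths are: D–A–B; D–C–B.
That gives 2 distinct shortest paths.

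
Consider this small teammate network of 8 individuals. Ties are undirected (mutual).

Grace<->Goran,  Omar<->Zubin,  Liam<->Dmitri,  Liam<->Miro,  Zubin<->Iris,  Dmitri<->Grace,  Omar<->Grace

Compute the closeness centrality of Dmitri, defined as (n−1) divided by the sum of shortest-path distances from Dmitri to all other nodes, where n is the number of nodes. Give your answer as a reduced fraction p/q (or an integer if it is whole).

7/15

Distances from Dmitri: Goran:2, Grace:1, Iris:4, Liam:1, Miro:2, Omar:2, Zubin:3. Sum = 15.
n = 8, so closeness = 7/15.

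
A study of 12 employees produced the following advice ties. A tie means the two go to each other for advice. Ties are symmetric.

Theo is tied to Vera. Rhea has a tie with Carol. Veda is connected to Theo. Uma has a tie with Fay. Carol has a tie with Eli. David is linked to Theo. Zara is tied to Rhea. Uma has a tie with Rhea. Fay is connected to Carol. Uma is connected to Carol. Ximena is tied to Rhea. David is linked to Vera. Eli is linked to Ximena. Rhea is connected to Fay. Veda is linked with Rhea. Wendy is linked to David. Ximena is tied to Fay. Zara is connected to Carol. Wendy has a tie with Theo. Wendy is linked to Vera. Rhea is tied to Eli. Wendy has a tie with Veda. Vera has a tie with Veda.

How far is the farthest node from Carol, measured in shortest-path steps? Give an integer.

Distances from Carol: David:4, Eli:1, Fay:1, Rhea:1, Theo:3, Uma:1, Veda:2, Vera:3, Wendy:3, Ximena:2, Zara:1.
The largest is 4 (to David), so the eccentricity of Carol is 4.

4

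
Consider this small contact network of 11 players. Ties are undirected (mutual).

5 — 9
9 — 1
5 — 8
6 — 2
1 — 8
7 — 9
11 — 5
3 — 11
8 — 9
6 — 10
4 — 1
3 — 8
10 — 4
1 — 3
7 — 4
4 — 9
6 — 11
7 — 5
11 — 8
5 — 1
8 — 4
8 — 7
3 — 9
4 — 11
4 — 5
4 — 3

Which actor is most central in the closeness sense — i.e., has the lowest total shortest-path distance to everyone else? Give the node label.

4

Farness (sum of distances to all others) for each node — 1:18, 2:29, 3:16, 4:13, 5:15, 6:20, 7:19, 8:14, 9:17, 10:18, 11:15.
The smallest farness is 13, for 4, so 4 has the highest closeness.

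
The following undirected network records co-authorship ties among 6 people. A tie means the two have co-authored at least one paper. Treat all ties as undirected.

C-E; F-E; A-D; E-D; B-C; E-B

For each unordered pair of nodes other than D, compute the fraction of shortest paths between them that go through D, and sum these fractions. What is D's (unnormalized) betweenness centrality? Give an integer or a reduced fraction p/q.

4

Pairs whose geodesics pass through D — F–A: 1; E–A: 1; A–B: 1; A–C: 1.
All other pairs contribute 0.
Summing the contributions gives betweenness(D) = 4.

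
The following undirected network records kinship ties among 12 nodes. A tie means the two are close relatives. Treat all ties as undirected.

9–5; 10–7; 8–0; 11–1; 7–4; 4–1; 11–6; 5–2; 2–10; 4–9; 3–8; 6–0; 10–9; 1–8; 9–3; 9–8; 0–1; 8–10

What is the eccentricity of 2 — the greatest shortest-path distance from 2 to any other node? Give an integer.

Distances from 2: 0:3, 1:3, 3:3, 4:3, 5:1, 6:4, 7:2, 8:2, 9:2, 10:1, 11:4.
The largest is 4 (to 6 and 11), so the eccentricity of 2 is 4.

4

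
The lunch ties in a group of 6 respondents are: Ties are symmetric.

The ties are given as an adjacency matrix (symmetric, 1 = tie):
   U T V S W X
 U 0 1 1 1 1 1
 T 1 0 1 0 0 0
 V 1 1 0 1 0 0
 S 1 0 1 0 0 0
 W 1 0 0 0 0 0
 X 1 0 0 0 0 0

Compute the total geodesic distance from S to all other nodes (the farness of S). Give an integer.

8

Distances from S: T:2, U:1, V:1, W:2, X:2.
Sum = 2 + 1 + 1 + 2 + 2 = 8.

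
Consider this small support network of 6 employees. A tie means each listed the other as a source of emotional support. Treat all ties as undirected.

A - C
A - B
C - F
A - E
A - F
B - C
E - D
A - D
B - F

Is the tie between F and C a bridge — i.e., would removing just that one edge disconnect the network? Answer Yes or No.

Even without that edge, F still reaches C via F – B – C, so the network stays connected. Not a bridge.

No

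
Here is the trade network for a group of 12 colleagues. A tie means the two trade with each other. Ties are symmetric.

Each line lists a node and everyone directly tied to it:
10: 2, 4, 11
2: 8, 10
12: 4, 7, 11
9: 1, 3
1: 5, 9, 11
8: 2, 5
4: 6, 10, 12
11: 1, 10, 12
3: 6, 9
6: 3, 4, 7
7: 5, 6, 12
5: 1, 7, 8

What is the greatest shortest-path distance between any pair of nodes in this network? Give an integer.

4

Eccentricity of each node (its greatest distance to any other): 1:3, 2:4, 3:4, 4:3, 5:3, 6:3, 7:3, 8:4, 9:4, 10:3, 11:3, 12:3.
The maximum eccentricity is 4, realized for instance by the pair 9–2 via 9 – 1 – 11 – 10 – 2. So the diameter is 4.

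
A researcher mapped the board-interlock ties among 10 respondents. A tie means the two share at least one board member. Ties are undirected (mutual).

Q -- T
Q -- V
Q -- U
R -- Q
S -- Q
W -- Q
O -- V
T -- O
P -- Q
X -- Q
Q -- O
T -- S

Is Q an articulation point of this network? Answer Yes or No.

Removing Q leaves {O, S, T, and V} with no path to {P}, so the network splits into 6 components. Q is a cut vertex.

Yes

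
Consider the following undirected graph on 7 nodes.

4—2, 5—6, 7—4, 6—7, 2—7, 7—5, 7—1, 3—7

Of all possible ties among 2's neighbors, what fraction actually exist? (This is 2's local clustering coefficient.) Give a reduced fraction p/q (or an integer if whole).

1

2's neighbors: 4 and 7 (k = 2).
Possible neighbor pairs: C(2,2) = 1. Edges among them: 4–7 → e = 1.
Clustering(2) = 1/1.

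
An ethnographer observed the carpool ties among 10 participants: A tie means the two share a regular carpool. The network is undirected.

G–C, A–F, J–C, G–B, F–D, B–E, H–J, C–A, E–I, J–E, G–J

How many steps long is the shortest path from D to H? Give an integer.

5

One shortest route is D – F – A – C – J – H, which uses 5 edges, and at distance 4 from D we only reach {G, J}, which does not include H. So d(D,H) = 5.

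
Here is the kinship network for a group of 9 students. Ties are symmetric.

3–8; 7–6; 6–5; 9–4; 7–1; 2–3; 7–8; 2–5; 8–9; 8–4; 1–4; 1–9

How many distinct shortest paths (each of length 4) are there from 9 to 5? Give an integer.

The shortest distance is 4. The length-4 paths are: 9–8–7–6–5; 9–1–7–6–5; 9–8–3–2–5.
That gives 3 distinct shortest paths.

3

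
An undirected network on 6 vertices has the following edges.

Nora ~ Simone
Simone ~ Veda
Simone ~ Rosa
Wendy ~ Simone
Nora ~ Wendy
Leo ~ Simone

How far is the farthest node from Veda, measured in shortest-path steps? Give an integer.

Distances from Veda: Leo:2, Nora:2, Rosa:2, Simone:1, Wendy:2.
The largest is 2 (to Rosa, Wendy, Leo, and Nora), so the eccentricity of Veda is 2.

2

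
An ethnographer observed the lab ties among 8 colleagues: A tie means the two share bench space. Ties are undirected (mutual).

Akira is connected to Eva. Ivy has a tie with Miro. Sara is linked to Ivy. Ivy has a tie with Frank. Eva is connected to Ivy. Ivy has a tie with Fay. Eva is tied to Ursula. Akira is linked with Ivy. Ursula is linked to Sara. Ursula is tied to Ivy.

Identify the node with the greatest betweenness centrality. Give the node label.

Ivy

Unnormalized betweenness of each node: Akira:0, Eva:1/2, Fay:0, Frank:0, Ivy:17, Miro:0, Sara:0, Ursula:1/2.
Ivy has the largest value, 17, making it the main broker — the node through which the most shortest paths run.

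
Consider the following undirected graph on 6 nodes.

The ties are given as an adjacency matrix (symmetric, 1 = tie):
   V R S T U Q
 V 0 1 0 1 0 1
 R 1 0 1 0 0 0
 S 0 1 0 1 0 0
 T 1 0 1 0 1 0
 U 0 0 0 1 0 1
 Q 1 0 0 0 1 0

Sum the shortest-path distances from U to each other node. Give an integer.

Distances from U: Q:1, R:3, S:2, T:1, V:2.
Sum = 1 + 3 + 2 + 1 + 2 = 9.

9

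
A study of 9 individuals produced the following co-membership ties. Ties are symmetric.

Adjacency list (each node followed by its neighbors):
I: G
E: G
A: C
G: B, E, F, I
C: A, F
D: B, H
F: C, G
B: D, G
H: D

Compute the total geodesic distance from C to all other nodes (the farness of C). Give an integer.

Distances from C: A:1, B:3, D:4, E:3, F:1, G:2, H:5, I:3.
Sum = 1 + 3 + 4 + 3 + 1 + 2 + 5 + 3 = 22.

22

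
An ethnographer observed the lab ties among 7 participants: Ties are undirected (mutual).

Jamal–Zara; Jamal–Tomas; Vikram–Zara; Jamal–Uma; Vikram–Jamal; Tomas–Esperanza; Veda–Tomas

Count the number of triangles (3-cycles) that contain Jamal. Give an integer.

1

Jamal's neighbors: Tomas, Uma, Vikram, and Zara.
Neighbor pairs that are themselves tied: Jamal–Vikram–Zara. Each forms one triangle with Jamal, for 1 in total.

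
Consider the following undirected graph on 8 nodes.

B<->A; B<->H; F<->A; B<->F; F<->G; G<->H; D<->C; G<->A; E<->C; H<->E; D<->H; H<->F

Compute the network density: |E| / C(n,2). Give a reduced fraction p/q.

There are 12 edges and 8 nodes, so the maximum possible is C(8,2) = 28.
Density = 12/28 = 3/7.

3/7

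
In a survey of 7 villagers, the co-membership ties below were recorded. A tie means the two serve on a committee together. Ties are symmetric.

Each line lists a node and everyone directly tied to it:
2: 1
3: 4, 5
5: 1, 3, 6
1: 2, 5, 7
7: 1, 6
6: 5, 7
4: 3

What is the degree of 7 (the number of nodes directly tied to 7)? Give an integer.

2

7 is directly tied to 1 and 6. That is 2 neighbors, so the degree of 7 is 2.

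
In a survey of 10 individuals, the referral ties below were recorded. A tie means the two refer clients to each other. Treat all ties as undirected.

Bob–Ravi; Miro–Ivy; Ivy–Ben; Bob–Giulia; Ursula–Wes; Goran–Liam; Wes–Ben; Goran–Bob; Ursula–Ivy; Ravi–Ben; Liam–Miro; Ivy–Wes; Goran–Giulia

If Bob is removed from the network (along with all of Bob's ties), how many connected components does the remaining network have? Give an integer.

1

Bob's neighbors (Giulia, Goran, and Ravi) remain reachable from one another through other ties, so the rest of the network stays in one piece.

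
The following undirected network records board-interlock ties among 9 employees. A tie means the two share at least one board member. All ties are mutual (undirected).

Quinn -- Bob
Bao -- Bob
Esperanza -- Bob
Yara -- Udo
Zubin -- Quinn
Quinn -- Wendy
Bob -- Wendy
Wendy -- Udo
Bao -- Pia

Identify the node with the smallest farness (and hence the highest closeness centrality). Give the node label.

Bob

Farness (sum of distances to all others) for each node — Bao:18, Bob:13, Esperanza:20, Pia:25, Quinn:15, Udo:19, Wendy:14, Yara:26, Zubin:22.
The smallest farness is 13, for Bob, so Bob has the highest closeness.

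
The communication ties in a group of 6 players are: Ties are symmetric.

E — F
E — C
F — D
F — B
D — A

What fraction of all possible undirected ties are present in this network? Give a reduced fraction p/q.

There are 5 edges and 6 nodes, so the maximum possible is C(6,2) = 15.
Density = 5/15 = 1/3.

1/3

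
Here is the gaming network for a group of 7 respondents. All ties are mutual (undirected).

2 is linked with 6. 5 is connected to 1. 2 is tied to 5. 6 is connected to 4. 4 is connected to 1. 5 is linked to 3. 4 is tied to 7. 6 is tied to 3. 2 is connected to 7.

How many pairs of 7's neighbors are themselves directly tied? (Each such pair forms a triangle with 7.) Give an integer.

0

7's neighbors are 2 and 4, but none of them are tied to each other, so no triangle contains 7.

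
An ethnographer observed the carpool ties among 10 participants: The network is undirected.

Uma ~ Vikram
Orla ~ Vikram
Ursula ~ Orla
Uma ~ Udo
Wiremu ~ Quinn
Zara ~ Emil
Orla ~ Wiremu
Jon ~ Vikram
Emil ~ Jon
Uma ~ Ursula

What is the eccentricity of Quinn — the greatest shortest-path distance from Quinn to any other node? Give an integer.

6

Distances from Quinn: Emil:5, Jon:4, Orla:2, Udo:5, Uma:4, Ursula:3, Vikram:3, Wiremu:1, Zara:6.
The largest is 6 (to Zara), so the eccentricity of Quinn is 6.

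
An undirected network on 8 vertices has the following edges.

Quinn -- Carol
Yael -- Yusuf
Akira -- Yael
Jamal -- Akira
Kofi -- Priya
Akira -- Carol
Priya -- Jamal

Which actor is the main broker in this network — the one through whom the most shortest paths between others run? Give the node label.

Unnormalized betweenness of each node: Akira:16, Carol:6, Jamal:10, Kofi:0, Priya:6, Quinn:0, Yael:6, Yusuf:0.
Akira has the largest value, 16, making it the main broker — the node through which the most shortest paths run.

Akira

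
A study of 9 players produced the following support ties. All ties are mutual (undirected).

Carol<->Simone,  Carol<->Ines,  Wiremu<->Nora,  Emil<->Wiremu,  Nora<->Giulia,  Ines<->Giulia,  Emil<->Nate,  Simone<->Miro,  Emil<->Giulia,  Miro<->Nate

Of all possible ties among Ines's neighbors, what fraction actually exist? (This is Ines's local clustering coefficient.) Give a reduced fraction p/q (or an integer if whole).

Ines's neighbors: Carol and Giulia (k = 2).
Possible neighbor pairs: C(2,2) = 1. Edges among them: none → e = 0.
Clustering(Ines) = 0/1.

0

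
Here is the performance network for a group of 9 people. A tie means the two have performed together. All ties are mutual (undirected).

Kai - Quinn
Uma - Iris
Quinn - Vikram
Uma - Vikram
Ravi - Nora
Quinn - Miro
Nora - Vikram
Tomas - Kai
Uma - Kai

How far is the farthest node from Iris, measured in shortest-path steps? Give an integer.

4

Distances from Iris: Kai:2, Miro:4, Nora:3, Quinn:3, Ravi:4, Tomas:3, Uma:1, Vikram:2.
The largest is 4 (to Miro and Ravi), so the eccentricity of Iris is 4.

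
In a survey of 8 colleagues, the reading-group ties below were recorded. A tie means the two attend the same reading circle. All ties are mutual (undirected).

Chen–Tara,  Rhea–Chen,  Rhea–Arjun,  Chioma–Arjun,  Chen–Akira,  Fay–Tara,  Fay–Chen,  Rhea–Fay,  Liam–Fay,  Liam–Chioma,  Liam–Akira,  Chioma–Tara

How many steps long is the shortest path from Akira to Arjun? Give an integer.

One shortest route is Akira – Chen – Rhea – Arjun, which uses 3 edges, and at distance 2 from Akira we only reach {Chioma, Fay, Rhea, Tara}, which does not include Arjun. So d(Akira,Arjun) = 3.

3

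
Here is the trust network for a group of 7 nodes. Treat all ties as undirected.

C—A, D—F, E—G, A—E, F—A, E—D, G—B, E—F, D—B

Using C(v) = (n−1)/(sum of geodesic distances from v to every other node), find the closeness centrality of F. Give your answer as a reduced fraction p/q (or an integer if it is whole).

Distances from F: A:1, B:2, C:2, D:1, E:1, G:2. Sum = 9.
n = 7, so closeness = 6/9 = 2/3.

2/3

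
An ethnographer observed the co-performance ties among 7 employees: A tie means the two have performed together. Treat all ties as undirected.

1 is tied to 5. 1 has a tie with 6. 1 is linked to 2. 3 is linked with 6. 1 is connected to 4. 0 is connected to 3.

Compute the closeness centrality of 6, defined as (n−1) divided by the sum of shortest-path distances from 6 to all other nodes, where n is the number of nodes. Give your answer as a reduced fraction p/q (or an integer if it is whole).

3/5

Distances from 6: 0:2, 1:1, 2:2, 3:1, 4:2, 5:2. Sum = 10.
n = 7, so closeness = 6/10 = 3/5.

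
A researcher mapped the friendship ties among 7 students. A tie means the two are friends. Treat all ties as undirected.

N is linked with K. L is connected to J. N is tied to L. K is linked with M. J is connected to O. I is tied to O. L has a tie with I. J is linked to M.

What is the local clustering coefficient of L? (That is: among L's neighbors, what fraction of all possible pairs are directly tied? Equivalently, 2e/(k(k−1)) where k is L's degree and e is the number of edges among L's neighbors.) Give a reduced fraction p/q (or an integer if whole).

L's neighbors: I, J, and N (k = 3).
Possible neighbor pairs: C(3,2) = 3. Edges among them: none → e = 0.
Clustering(L) = 0/3 = 0.

0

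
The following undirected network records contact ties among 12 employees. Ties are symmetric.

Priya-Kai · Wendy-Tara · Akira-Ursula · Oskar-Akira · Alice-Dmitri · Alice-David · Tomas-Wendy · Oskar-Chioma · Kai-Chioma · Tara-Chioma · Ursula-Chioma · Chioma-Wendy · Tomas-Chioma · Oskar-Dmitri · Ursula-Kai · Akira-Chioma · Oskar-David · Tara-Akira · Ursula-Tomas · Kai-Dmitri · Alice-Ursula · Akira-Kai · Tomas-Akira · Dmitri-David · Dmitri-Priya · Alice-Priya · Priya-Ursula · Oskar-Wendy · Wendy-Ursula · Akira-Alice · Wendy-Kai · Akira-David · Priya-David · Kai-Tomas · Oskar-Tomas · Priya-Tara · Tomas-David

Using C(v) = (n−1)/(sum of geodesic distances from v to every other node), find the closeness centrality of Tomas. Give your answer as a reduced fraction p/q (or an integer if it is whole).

Distances from Tomas: Akira:1, Alice:2, Chioma:1, David:1, Dmitri:2, Kai:1, Oskar:1, Priya:2, Tara:2, Ursula:1, Wendy:1. Sum = 15.
n = 12, so closeness = 11/15.

11/15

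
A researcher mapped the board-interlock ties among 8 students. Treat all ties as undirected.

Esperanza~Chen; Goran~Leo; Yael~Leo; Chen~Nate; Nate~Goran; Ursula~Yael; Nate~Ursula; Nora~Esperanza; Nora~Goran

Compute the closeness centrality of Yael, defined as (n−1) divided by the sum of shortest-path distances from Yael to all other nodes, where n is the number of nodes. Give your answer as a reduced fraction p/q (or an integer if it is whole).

Distances from Yael: Chen:3, Esperanza:4, Goran:2, Leo:1, Nate:2, Nora:3, Ursula:1. Sum = 16.
n = 8, so closeness = 7/16.

7/16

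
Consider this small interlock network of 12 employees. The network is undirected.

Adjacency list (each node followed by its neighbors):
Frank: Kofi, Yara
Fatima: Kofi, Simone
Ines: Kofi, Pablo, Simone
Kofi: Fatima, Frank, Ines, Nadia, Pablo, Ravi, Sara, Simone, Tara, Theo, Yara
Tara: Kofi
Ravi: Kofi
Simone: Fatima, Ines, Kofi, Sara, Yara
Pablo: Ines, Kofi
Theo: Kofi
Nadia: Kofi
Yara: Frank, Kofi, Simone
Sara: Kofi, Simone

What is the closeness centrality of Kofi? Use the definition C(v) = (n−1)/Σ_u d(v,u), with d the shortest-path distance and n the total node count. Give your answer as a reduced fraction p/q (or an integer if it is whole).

Distances from Kofi: Fatima:1, Frank:1, Ines:1, Nadia:1, Pablo:1, Ravi:1, Sara:1, Simone:1, Tara:1, Theo:1, Yara:1. Sum = 11.
n = 12, so closeness = 11/11 = 1.

1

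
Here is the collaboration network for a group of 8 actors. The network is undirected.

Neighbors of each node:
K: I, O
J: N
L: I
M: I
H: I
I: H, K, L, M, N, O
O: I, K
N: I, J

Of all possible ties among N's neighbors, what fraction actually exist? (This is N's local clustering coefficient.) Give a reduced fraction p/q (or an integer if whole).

0

N's neighbors: I and J (k = 2).
Possible neighbor pairs: C(2,2) = 1. Edges among them: none → e = 0.
Clustering(N) = 0/1.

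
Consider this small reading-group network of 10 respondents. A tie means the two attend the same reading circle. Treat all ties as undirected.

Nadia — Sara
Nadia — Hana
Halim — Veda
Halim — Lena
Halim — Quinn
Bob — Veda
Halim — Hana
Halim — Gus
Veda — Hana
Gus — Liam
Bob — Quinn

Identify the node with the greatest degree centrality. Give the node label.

Degrees — Bob:2, Gus:2, Halim:5, Hana:3, Lena:1, Liam:1, Nadia:2, Quinn:2, Sara:1, Veda:3.
The maximum is 5, attained only by Halim.

Halim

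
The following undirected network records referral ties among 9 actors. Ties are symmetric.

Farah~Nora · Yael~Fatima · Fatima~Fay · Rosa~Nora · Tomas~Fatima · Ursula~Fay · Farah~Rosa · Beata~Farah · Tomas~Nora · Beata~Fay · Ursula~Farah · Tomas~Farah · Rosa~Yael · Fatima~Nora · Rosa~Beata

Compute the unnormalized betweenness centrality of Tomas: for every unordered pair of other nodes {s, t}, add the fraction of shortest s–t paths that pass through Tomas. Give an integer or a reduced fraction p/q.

1/2

Pairs whose geodesics pass through Tomas — Farah–Fatima: 1/2.
All other pairs contribute 0.
Summing the contributions gives betweenness(Tomas) = 1/2.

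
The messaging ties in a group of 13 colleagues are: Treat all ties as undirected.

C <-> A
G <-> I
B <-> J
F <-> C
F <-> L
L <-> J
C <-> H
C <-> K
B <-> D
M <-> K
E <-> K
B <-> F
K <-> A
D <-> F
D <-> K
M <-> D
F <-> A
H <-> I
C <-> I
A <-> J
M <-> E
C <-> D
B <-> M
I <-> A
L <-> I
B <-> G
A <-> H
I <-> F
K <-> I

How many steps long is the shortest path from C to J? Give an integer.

2

One shortest route is C – A – J, which uses 2 edges, and C and J are not directly tied, so nothing shorter exists. So d(C,J) = 2.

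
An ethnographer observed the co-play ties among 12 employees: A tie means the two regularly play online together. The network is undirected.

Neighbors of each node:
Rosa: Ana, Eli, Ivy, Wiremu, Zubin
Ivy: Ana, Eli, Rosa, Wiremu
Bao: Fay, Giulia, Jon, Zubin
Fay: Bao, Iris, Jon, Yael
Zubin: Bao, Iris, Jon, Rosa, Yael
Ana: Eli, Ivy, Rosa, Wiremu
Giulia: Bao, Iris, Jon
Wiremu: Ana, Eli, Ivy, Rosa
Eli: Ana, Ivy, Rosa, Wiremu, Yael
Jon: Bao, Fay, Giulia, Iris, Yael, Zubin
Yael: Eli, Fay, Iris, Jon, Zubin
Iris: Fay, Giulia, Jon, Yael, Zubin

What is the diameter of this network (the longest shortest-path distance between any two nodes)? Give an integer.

4

Eccentricity of each node (its greatest distance to any other): Ana:4, Bao:3, Eli:3, Fay:3, Giulia:4, Iris:3, Ivy:4, Jon:3, Rosa:3, Wiremu:4, Yael:2, Zubin:2.
The maximum eccentricity is 4, realized for instance by the pair Ivy–Giulia via Ivy – Eli – Yael – Iris – Giulia. So the diameter is 4.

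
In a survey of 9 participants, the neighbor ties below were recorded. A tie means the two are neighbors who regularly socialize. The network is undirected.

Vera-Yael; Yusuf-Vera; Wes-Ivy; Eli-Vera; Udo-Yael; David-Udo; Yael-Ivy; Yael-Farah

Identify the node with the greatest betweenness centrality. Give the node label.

Yael

Unnormalized betweenness of each node: David:0, Eli:0, Farah:0, Ivy:7, Udo:7, Vera:13, Wes:0, Yael:23, Yusuf:0.
Yael has the largest value, 23, making it the main broker — the node through which the most shortest paths run.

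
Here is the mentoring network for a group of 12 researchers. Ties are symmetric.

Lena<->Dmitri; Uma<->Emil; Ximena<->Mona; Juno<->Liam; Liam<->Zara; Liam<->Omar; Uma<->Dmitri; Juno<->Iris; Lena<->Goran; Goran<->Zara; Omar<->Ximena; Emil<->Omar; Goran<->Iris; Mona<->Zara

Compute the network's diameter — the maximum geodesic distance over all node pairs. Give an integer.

Eccentricity of each node (its greatest distance to any other): Dmitri:4, Emil:4, Goran:4, Iris:4, Juno:4, Lena:4, Liam:4, Mona:4, Omar:4, Uma:4, Ximena:4, Zara:4.
The maximum eccentricity is 4, realized for instance by the pair Emil–Iris via Emil – Omar – Liam – Juno – Iris. So the diameter is 4.

4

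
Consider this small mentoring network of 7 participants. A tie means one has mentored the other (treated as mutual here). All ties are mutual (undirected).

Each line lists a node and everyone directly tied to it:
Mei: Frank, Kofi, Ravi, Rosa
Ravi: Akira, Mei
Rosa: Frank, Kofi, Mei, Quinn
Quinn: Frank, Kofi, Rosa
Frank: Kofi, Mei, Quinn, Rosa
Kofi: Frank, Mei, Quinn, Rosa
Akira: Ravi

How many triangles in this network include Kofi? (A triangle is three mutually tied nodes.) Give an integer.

Kofi's neighbors: Frank, Mei, Quinn, and Rosa.
Neighbor pairs that are themselves tied: Kofi–Frank–Mei; Kofi–Frank–Quinn; Kofi–Frank–Rosa; Kofi–Mei–Rosa; Kofi–Quinn–Rosa. Each forms one triangle with Kofi, for 5 in total.

5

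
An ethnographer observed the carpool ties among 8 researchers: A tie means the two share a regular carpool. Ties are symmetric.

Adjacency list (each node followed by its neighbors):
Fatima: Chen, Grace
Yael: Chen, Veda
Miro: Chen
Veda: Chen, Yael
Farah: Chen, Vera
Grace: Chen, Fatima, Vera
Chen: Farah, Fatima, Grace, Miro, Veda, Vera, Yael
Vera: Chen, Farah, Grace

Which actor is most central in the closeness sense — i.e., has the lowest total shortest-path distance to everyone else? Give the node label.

Farness (sum of distances to all others) for each node — Chen:7, Farah:12, Fatima:12, Grace:11, Miro:13, Veda:12, Vera:11, Yael:12.
The smallest farness is 7, for Chen, so Chen has the highest closeness.

Chen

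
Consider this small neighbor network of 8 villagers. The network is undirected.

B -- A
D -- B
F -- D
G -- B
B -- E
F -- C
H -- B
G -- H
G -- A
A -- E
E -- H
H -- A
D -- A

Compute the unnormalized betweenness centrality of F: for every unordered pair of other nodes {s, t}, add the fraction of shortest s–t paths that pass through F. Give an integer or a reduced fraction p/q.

6

Pairs whose geodesics pass through F — H–C: 2/2; B–C: 1; A–C: 1; E–C: 2/2; G–C: 2/2; D–C: 1.
All other pairs contribute 0.
Summing the contributions gives betweenness(F) = 6.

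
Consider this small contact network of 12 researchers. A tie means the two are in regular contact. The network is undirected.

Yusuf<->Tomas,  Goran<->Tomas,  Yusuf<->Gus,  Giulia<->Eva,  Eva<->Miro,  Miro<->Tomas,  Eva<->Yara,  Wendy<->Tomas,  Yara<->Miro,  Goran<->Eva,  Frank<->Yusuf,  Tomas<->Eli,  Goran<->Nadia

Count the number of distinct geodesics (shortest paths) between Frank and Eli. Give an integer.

The shortest distance is 3, and the only length-3 path is Frank–Yusuf–Tomas–Eli. So there is exactly 1 shortest path.

1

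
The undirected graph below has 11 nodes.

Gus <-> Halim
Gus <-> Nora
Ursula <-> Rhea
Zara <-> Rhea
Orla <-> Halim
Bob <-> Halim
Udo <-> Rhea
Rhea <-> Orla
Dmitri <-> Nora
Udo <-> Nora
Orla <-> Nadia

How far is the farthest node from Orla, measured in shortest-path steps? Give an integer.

Distances from Orla: Bob:2, Dmitri:4, Gus:2, Halim:1, Nadia:1, Nora:3, Rhea:1, Udo:2, Ursula:2, Zara:2.
The largest is 4 (to Dmitri), so the eccentricity of Orla is 4.

4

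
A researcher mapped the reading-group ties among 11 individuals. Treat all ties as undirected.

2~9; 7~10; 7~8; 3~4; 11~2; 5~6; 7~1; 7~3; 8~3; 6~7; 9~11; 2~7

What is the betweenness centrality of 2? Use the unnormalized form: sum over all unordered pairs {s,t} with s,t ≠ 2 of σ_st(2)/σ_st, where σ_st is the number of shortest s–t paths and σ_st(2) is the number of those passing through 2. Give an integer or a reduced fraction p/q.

16

Pairs whose geodesics pass through 2 — 1–9: 1; 1–11: 1; 4–9: 1; 4–11: 1; 8–9: 1; 8–11: 1; 10–9: 1; 10–11: 1; 9–6: 1; 9–7: 1; 9–3: 1; 9–5: 1; 6–11: 1; 7–11: 1 … (+2 more pairs).
All other pairs contribute 0.
Summing the contributions gives betweenness(2) = 16.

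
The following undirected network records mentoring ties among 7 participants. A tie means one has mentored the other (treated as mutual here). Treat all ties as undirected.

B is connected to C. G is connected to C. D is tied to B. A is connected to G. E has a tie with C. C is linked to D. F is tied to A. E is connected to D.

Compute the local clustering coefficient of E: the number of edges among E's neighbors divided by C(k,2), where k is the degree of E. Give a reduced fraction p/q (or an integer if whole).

E's neighbors: C and D (k = 2).
Possible neighbor pairs: C(2,2) = 1. Edges among them: C–D → e = 1.
Clustering(E) = 1/1.

1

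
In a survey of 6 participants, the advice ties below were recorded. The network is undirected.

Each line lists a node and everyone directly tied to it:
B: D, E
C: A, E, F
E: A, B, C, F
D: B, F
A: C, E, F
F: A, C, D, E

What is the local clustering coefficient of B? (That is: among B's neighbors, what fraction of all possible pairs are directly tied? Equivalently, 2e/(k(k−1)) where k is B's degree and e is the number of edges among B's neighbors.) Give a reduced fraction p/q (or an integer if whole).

0

B's neighbors: D and E (k = 2).
Possible neighbor pairs: C(2,2) = 1. Edges among them: none → e = 0.
Clustering(B) = 0/1.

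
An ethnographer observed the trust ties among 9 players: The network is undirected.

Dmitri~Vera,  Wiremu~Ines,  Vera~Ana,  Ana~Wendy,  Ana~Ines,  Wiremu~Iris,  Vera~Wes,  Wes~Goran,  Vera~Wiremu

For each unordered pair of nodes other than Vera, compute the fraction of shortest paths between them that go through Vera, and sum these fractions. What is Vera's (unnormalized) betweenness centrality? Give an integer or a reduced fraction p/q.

Pairs whose geodesics pass through Vera — Dmitri–Wiremu: 1; Dmitri–Ana: 1; Dmitri–Wendy: 1; Dmitri–Wes: 1; Dmitri–Ines: 2/2; Dmitri–Iris: 1; Dmitri–Goran: 1; Wiremu–Ana: 1/2; Wiremu–Wendy: 1/2; Wiremu–Wes: 1; Wiremu–Goran: 1; Ana–Wes: 1; Ana–Iris: 1/2; Ana–Goran: 1 … (+7 more pairs).
All other pairs contribute 0.
Summing the contributions gives betweenness(Vera) = 19.

19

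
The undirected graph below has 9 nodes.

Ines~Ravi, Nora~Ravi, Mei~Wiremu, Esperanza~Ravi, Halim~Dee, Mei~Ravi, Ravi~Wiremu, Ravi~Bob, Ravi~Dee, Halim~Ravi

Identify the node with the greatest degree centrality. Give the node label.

Ravi

Degrees — Bob:1, Dee:2, Esperanza:1, Halim:2, Ines:1, Mei:2, Nora:1, Ravi:8, Wiremu:2.
The maximum is 8, attained only by Ravi.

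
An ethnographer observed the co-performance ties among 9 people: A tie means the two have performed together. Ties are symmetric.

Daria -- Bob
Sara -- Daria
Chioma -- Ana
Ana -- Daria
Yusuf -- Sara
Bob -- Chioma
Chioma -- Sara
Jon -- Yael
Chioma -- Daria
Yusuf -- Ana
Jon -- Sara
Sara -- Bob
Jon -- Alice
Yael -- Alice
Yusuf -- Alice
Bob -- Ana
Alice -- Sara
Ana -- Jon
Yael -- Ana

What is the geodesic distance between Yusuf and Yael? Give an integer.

One shortest route is Yusuf – Ana – Yael, which uses 2 edges, and Yusuf and Yael are not directly tied, so nothing shorter exists. So d(Yusuf,Yael) = 2.

2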